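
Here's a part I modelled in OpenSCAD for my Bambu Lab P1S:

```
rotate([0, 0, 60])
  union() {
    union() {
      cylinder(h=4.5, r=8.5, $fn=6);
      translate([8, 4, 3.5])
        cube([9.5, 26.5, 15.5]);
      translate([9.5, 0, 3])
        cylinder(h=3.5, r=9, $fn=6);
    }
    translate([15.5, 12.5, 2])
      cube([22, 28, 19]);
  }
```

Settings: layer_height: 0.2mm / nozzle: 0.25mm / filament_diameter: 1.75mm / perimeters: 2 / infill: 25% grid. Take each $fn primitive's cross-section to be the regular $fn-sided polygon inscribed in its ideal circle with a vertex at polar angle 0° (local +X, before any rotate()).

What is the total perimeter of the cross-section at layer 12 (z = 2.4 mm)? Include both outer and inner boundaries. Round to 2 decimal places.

151.00 mm

At z = 2.4 mm: the cylinder: section is a regular 6-gon, circumradius r=8.5 (perimeter = 2·6·8.500·sin(180°/6) = 51.00 mm); the cube at (8, 4) does not reach this height (z outside [3.5, 19]); the cylinder at (9.5, 0) is absent (z outside [3, 6.5]); Combining (union): only the r=8.5 cylinder is present, so the union is just that shape — boundary = 51.00 mm; the cube at (15.5, 12.5) is present — its section is the full 22×28 rectangle (perimeter 100.00 mm); Combining (union): the 2 present regions are separate (no shared area or edge), so areas and boundary lengths simply add and each stays a separate island — boundary = 151.00 mm; (rotated 60° about Z; rotation is an isometry so areas/perimeters/island counts are preserved). Overall, the cross-section has 2 separate islands. Total boundary length (outer) = 151.00 mm.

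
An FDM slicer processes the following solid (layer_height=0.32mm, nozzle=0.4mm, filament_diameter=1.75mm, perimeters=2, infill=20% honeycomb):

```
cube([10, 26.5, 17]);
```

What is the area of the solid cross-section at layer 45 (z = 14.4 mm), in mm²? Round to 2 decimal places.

265.00 mm²

At z = 14.4 mm: the cube is present — its section is the full 10×26.5 rectangle (area 265.00 mm²). Overall, the cross-section is a single solid region. Net area = 265.00 mm².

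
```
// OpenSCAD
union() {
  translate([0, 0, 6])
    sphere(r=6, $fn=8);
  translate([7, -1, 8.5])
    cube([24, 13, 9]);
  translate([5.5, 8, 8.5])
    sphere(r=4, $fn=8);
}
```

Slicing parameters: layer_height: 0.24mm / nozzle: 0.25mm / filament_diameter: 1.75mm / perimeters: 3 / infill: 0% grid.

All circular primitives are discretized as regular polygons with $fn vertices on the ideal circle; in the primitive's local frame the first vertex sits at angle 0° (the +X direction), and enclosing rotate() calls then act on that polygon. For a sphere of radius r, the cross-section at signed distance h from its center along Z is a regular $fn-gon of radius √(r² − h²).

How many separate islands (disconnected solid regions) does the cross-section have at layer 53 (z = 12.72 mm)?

At z = 12.72 mm: the sphere is not intersected at this z (|z−center|=6.720 > r=6); the cube at (7, -1) (footprint 24×13) is included at this height; the sphere at (5.5, 8) is absent (|z−center|=4.220 > r=4); Merging all regions: only the 24×13 cube at (7, -1) is present, so the union is just that shape — 1 connected region. Overall, the cross-section is a single solid region. Island count = 1.

1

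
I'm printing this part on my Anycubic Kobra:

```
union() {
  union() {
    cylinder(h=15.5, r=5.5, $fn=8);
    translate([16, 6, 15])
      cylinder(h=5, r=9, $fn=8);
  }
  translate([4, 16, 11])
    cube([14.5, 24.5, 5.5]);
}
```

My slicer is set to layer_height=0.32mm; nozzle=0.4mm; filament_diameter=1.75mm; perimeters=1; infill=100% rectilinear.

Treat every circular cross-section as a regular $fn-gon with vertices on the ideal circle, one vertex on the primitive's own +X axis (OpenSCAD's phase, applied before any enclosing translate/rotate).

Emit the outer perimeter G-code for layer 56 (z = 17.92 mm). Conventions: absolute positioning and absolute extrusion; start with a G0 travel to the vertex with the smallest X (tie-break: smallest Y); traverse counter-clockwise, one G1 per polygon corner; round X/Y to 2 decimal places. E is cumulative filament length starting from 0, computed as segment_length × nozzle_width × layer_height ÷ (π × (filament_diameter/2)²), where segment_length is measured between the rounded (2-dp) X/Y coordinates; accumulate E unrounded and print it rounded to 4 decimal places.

At z = 17.92 mm: the cylinder is not intersected at this z (z outside [0, 15.5]); the r=9 cylinder at (16, 6) contributes a regular 8-gon of circumradius 9; Taking the union: only the r=9 cylinder at (16, 6) is present, so the union is just that shape — 1 connected region; the cube at (4, 16) is absent (z outside [11, 16.5]); Merging all regions: only the result so far is present, so the union is just that shape — 1 connected region. The outline is a single polygon with 8 vertices. Extrusion per mm of travel: 0.4 × 0.32 / (π × 0.875²) = 0.053216. Accumulating E over each segment gives final E = 2.9316.

G0 X7.00 Y6.00 Z17.92
G1 X9.64 Y-0.36 E0.3665
G1 X16.00 Y-3.00 E0.7329
G1 X22.36 Y-0.36 E1.0994
G1 X25.00 Y6.00 E1.4658
G1 X22.36 Y12.36 E1.8323
G1 X16.00 Y15.00 E2.1987
G1 X9.64 Y12.36 E2.5652
G1 X7.00 Y6.00 E2.9316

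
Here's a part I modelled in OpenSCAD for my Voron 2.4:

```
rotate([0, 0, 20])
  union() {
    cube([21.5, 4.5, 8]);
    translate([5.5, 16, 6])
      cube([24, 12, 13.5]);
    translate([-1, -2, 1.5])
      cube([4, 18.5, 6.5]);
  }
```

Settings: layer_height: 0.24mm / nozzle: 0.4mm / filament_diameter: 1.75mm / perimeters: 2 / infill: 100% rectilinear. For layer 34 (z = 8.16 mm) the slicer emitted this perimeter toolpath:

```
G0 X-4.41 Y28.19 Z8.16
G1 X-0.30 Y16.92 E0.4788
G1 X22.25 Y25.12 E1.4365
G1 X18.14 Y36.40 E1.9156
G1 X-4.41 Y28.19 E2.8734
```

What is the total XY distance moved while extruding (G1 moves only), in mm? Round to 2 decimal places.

Sum the Euclidean lengths of each G1 segment: total = 71.99 mm.

71.99 mm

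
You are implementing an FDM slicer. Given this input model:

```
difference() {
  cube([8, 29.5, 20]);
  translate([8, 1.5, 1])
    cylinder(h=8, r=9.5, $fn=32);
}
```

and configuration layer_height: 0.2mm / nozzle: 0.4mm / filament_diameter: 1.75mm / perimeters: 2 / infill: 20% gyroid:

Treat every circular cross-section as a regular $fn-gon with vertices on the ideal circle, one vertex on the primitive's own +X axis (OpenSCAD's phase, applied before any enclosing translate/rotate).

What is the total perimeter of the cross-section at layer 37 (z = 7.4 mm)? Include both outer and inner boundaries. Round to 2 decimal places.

At z = 7.4 mm: the cube is present — its section is the full 8×29.5 rectangle (perimeter 75.00 mm); the cylinder at (8, 1.5): section is a regular 32-gon, circumradius r=9.5 (perimeter = 2·32·9.500·sin(180°/32) = 59.59 mm); Subtracting the remaining from the first: starting from the 8×29.5 cube, the r=9.5 cylinder at (8, 1.5) partially overlaps it — only the 77.39 mm² overlap (of its 281.71 mm²) is removed, clipping the outline — boundary = 58.94 mm. Overall, the cross-section is a single solid region. Total boundary length (outer) = 58.94 mm.

58.94 mm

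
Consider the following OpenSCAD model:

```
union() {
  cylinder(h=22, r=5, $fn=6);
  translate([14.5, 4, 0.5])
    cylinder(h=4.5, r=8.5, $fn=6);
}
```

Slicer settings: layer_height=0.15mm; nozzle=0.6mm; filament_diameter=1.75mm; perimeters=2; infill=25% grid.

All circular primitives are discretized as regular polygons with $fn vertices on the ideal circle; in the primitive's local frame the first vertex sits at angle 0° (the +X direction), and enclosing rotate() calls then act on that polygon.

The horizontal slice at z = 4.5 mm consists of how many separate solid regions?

At z = 4.5 mm: the cylinder: section is a regular 6-gon, circumradius r=5; the cylinder at (14.5, 4): section is a regular 6-gon, circumradius r=8.5; Combining (union): the 2 present regions are separate (no shared area or edge), so areas and boundary lengths simply add and each stays a separate island — 2 connected regions. The result has 2 disconnected regions.

2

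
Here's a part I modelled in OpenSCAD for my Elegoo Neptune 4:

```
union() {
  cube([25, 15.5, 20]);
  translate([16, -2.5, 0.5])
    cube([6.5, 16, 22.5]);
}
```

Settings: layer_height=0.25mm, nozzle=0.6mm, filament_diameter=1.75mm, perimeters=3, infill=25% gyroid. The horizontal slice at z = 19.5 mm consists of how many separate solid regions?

At z = 19.5 mm: the 25×15.5 cube contributes its full rectangle; the 6.5×16 cube at (16, -2.5) contributes its full rectangle; Combining (union): the regions partially overlap (shared area 87.75 mm²), so overlapping operands fuse into one piece — 1 connected region. The result has 1 disconnected region.

1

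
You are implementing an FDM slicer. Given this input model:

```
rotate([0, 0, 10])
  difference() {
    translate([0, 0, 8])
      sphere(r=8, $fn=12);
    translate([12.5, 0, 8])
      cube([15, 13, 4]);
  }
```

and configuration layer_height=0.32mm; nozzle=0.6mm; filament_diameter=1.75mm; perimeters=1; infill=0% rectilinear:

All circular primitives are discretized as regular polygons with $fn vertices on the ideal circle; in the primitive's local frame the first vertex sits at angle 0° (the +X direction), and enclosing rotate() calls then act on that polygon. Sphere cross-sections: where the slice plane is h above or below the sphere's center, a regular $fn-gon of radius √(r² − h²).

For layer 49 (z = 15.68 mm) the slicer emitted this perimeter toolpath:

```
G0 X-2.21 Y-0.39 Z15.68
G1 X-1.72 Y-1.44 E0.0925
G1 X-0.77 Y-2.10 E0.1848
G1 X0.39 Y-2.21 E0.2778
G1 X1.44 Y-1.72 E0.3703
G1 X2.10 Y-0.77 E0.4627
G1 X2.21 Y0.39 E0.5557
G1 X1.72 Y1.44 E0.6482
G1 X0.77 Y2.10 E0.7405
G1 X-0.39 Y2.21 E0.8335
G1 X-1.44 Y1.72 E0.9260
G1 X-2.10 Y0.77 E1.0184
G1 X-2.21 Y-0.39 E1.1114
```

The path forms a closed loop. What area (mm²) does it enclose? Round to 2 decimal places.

15.07 mm²

Apply the shoelace formula to the sequence of (X, Y) vertices; enclosed area = 15.07 mm².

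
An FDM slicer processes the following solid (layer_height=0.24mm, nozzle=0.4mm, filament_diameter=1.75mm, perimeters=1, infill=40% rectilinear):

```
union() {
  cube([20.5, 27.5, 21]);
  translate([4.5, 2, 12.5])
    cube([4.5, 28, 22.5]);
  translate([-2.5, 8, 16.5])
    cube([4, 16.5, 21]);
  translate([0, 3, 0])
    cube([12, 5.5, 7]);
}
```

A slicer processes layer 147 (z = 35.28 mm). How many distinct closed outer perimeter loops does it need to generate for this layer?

At z = 35.28 mm: the cube is absent (z outside [0, 21]); the cube at (4.5, 2) is absent (z outside [12.5, 35]); the cube at (-2.5, 8) (footprint 4×16.5) is included at this height; the cube at (0, 3) does not reach this height (z outside [0, 7]); Combining (union): only the 4×16.5 cube at (-2.5, 8) is present, so the union is just that shape — 1 connected region. The result has 1 disconnected region.

1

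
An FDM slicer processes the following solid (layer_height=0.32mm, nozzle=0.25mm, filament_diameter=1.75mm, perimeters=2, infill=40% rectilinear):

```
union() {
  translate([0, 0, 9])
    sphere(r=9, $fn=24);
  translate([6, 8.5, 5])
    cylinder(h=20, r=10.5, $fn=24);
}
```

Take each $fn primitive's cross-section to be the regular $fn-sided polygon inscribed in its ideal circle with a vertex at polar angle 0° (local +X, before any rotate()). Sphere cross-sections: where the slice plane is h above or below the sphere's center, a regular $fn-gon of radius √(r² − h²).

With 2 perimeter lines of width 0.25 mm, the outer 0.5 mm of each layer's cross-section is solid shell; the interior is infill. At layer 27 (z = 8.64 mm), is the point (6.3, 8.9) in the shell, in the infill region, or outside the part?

At z = 8.64 mm: the r=9 sphere contributes a regular 24-gon of circumradius √(9²−0.36²) = 8.993; the r=10.5 cylinder at (6, 8.5) gives a regular 24-gon of circumradius 10.5 (constant along its height); Combining (union): the regions partially overlap (shared area 102.87 mm²), so overlapping operands fuse into one piece — 1 connected region. Overall, the cross-section is a single solid region. The nearest boundary edge runs (11.25, 17.59)→(13.42, 15.92); distance from the point to it = 9.91 mm. The point is inside the cross-section and 9.91 mm from the nearest boundary — more than the 0.5 mm shell width (2 × 0.25), so it's in the infill interior.

infill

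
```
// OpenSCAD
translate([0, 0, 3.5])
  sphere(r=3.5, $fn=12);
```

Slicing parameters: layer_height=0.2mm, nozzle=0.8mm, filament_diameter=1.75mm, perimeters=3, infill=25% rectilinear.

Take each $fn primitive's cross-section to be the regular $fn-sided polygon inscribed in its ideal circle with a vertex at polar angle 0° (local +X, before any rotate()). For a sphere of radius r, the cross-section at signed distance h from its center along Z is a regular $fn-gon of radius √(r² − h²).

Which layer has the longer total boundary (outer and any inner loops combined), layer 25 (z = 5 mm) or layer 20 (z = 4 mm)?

layer 20 (z = 4 mm)

Layer 25 (z = 5): the sphere: section is a regular 12-gon, circumradius = √(r²−h²) = √(3.5²−1.5²) = 3.162 (perimeter = 2·12·3.162·sin(180°/12) = 19.64 mm). So its perimeter = 19.64 mm. Layer 20 (z = 4): the sphere: section is a regular 12-gon, circumradius = √(r²−h²) = √(3.5²−0.5²) = 3.464 (perimeter = 2·12·3.464·sin(180°/12) = 21.52 mm). So its perimeter = 21.52 mm. Layer 20 is larger (21.52 vs 19.64 mm).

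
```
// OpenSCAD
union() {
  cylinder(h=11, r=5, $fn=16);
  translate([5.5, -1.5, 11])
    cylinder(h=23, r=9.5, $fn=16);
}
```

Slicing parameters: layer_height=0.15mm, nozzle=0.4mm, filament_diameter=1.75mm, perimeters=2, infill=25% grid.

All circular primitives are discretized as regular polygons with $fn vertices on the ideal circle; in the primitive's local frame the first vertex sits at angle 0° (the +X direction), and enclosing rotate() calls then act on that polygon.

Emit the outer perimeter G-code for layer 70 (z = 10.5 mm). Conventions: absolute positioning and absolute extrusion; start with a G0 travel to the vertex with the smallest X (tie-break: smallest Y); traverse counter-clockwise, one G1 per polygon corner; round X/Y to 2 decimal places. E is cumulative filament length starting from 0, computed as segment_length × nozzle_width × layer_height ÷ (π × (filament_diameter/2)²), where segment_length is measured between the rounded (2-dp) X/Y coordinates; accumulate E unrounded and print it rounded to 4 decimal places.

At z = 10.5 mm: the r=5 cylinder gives a regular 16-gon of circumradius 5 (constant along its height); the cylinder at (5.5, -1.5) is absent (z outside [11, 34]); Taking the union: only the r=5 cylinder is present, so the union is just that shape — 1 connected region. The outline is a single polygon with 16 vertices. Extrusion per mm of travel: 0.4 × 0.15 / (π × 0.875²) = 0.024945. Accumulating E over each segment gives final E = 0.7788.

G0 X-5.00 Y0.00 Z10.50
G1 X-4.62 Y-1.91 E0.0486
G1 X-3.54 Y-3.54 E0.0974
G1 X-1.91 Y-4.62 E0.1461
G1 X0.00 Y-5.00 E0.1947
G1 X1.91 Y-4.62 E0.2433
G1 X3.54 Y-3.54 E0.2921
G1 X4.62 Y-1.91 E0.3408
G1 X5.00 Y0.00 E0.3894
G1 X4.62 Y1.91 E0.4380
G1 X3.54 Y3.54 E0.4868
G1 X1.91 Y4.62 E0.5355
G1 X0.00 Y5.00 E0.5841
G1 X-1.91 Y4.62 E0.6327
G1 X-3.54 Y3.54 E0.6815
G1 X-4.62 Y1.91 E0.7303
G1 X-5.00 Y0.00 E0.7788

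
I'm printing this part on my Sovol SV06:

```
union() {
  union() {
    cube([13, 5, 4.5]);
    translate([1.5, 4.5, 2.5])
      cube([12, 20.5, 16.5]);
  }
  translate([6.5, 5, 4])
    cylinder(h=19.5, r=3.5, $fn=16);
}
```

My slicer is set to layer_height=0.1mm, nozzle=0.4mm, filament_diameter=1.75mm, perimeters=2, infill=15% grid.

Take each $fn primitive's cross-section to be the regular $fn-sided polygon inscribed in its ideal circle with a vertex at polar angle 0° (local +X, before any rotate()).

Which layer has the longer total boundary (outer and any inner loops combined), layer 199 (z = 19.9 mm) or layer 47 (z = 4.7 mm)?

Layer 199 (z = 19.9): the cube does not reach this height (z outside [0, 4.5]); the cube at (1.5, 4.5) is not intersected at this z (z outside [2.5, 19]); Merging all regions: nothing is present at this height; the cylinder at (6.5, 5): section is a regular 16-gon, circumradius r=3.5 (perimeter = 2·16·3.500·sin(180°/16) = 21.85 mm); Taking the union: only the r=3.5 cylinder at (6.5, 5) is present, so the union is just that shape — boundary = 21.85 mm. So its perimeter = 21.85 mm. Layer 47 (z = 4.7): the cube is absent (z outside [0, 4.5]); the 12×20.5 cube at (1.5, 4.5) contributes its full rectangle (perimeter 65.00 mm); Combining (union): only the 12×20.5 cube at (1.5, 4.5) is present, so the union is just that shape — boundary = 65.00 mm; the r=3.5 cylinder at (6.5, 5) gives a regular 16-gon of circumradius 3.5 (constant along its height) (perimeter = 2·16·3.500·sin(180°/16) = 21.85 mm); Merging all regions: the regions partially overlap (shared area 22.20 mm²), so the edge portions inside another operand are dropped and the merged outline is re-measured after clipping — boundary = 68.10 mm. So its perimeter = 68.10 mm. Layer 47 is larger (68.10 vs 21.85 mm).

layer 47 (z = 4.7 mm)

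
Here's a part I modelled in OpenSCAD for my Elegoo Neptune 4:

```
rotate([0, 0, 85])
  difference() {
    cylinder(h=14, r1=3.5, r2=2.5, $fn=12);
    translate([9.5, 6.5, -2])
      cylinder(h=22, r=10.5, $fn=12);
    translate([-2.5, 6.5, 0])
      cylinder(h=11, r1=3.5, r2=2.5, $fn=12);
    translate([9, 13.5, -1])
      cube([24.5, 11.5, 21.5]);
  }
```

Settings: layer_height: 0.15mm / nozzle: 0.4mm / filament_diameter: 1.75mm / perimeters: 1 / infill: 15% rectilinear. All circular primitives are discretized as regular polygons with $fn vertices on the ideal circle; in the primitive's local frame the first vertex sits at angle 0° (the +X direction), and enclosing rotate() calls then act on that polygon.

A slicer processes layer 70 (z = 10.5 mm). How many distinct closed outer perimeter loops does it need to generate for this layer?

1

At z = 10.5 mm: the cone contributes a regular 12-gon of circumradius 2.750 (interpolated between r1=3.5 and r2=2.5 at t=0.750); the cylinder at (9.5, 6.5): section is a regular 12-gon, circumradius r=10.5; the cone at (-2.5, 6.5) contributes a regular 12-gon of circumradius 2.545 (interpolated between r1=3.5 and r2=2.5 at t=0.955); the cube at (9, 13.5) is present — its section is the full 24.5×11.5 rectangle; After the difference (first − rest): starting from the cone, the r=10.5 cylinder at (9.5, 6.5) partially overlaps it — only the 4.54 mm² overlap (of its 330.75 mm²) is removed, clipping the outline; the cone at (-2.5, 6.5) misses the remaining region (no effect); the 24.5×11.5 cube at (9, 13.5) misses the remaining region (no effect) — 1 connected region; (rotated 85° about Z; rotation is an isometry so areas/perimeters/island counts are preserved). The result has 1 disconnected region.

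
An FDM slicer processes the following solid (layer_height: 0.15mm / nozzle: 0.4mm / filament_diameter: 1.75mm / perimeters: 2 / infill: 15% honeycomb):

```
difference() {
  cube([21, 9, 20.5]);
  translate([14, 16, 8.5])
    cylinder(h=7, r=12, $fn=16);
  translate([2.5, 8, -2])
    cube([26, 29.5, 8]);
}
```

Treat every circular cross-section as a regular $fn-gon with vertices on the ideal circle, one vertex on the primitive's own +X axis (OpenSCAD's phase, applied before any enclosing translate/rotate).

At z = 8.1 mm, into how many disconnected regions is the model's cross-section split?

1

At z = 8.1 mm: the 21×9 cube contributes its full rectangle; the cylinder at (14, 16) is not intersected at this z (z outside [8.5, 15.5]); the cube at (2.5, 8) is absent (z outside [-2, 6]); Subtracting the remaining from the first: none of the subtracted shapes is present at this height, so the 21×9 cube is unchanged — 1 connected region. The result has 1 disconnected region.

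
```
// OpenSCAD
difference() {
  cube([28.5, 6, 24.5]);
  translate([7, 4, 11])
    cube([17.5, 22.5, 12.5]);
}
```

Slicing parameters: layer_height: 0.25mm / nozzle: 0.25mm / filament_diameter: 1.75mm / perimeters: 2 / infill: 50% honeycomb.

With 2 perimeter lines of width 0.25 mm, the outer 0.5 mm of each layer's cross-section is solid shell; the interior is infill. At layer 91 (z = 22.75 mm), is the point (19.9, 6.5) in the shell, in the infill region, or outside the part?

At z = 22.75 mm: the cube is present — its section is the full 28.5×6 rectangle; the cube at (7, 4) is present — its section is the full 17.5×22.5 rectangle; Taking the first minus the rest: starting from the 28.5×6 cube, the 17.5×22.5 cube at (7, 4) partially overlaps it — only the 35.00 mm² overlap (of its 393.75 mm²) is removed, clipping the outline — 1 connected region. Overall, the cross-section is a single solid region. The nearest boundary edge runs (7.00, 4.00)→(24.50, 4.00); distance from the point to it = 2.50 mm. The point is not inside any of the regions above, so it lies outside the cross-section (2.50 mm from the nearest boundary).

outside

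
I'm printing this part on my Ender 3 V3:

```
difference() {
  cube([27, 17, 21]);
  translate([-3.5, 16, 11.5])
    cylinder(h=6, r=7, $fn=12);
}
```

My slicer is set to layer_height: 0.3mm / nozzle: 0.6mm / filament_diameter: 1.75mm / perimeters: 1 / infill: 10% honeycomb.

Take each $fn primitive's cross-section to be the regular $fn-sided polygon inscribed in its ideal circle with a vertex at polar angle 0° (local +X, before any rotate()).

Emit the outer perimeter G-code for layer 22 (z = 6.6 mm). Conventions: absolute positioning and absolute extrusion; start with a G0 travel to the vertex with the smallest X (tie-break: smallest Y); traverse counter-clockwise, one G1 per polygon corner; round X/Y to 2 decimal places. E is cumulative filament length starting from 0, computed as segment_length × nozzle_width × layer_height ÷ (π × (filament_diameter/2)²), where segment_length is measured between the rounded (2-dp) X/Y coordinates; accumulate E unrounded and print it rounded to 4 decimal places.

At z = 6.6 mm: the cube is present — its section is the full 27×17 rectangle; the cylinder at (-3.5, 16) does not reach this height (z outside [11.5, 17.5]); Subtracting the remaining from the first: none of the subtracted shapes is present at this height, so the 27×17 cube is unchanged — 1 connected region. The outline is a single polygon with 4 vertices. Extrusion per mm of travel: 0.6 × 0.3 / (π × 0.875²) = 0.074835. Accumulating E over each segment gives final E = 6.5855.

G0 X0.00 Y0.00 Z6.60
G1 X27.00 Y0.00 E2.0206
G1 X27.00 Y17.00 E3.2928
G1 X0.00 Y17.00 E5.3133
G1 X0.00 Y0.00 E6.5855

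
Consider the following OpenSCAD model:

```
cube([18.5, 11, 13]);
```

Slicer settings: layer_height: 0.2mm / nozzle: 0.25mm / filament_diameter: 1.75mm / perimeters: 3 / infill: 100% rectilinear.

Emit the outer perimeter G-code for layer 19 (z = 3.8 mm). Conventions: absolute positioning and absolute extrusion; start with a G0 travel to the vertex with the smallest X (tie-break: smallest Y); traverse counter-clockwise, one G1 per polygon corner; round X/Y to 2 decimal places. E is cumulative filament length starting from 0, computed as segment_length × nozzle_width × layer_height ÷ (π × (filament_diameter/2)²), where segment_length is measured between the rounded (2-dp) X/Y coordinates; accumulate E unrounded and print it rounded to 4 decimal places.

At z = 3.8 mm: the cube (footprint 18.5×11) is included at this height. The outline is a single polygon with 4 vertices. Extrusion per mm of travel: 0.25 × 0.2 / (π × 0.875²) = 0.020788. Accumulating E over each segment gives final E = 1.2265.

G0 X0.00 Y0.00 Z3.80
G1 X18.50 Y0.00 E0.3846
G1 X18.50 Y11.00 E0.6132
G1 X0.00 Y11.00 E0.9978
G1 X0.00 Y0.00 E1.2265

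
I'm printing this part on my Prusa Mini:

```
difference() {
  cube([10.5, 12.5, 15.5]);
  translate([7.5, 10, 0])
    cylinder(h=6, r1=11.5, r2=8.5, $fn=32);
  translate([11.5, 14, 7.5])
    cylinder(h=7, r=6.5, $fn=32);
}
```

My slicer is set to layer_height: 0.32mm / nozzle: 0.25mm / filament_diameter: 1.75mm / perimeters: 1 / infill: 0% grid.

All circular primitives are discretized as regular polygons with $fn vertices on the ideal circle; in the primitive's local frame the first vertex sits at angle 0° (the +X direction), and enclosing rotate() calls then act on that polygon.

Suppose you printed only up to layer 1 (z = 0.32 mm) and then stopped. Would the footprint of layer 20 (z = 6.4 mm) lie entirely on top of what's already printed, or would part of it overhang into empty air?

part overhangs

Compare the two slices. At z = 0.32: the cube (footprint 10.5×12.5) is included at this height (area 131.25 mm²); the cone at (7.5, 10) contributes a regular 32-gon of circumradius 11.340 (interpolated between r1=11.5 and r2=8.5 at t=0.053) (area = (32/2)·11.340²·sin(360°/32) = 401.40 mm²); the cylinder at (11.5, 14) is absent (z outside [7.5, 14.5]); After the difference (first − rest): starting from the 10.5×12.5 cube (131.25 mm²), the cone at (7.5, 10) partially overlaps it — only the 129.67 mm² overlap (of its 401.40 mm²) is removed, clipping the outline — area = 1.58 mm². At z = 6.4: the 10.5×12.5 cube contributes its full rectangle (area 131.25 mm²); the cone at (7.5, 10) does not reach this height (z outside [0, 6]); the cylinder at (11.5, 14) is not intersected at this z (z outside [7.5, 14.5]); After the difference (first − rest): none of the subtracted shapes is present at this height, so the 10.5×12.5 cube is unchanged — area = 131.25 mm². Checking containment: at z = 6.4 the cross-section extends beyond the z = 0.32 cross-section by about 129.67 mm².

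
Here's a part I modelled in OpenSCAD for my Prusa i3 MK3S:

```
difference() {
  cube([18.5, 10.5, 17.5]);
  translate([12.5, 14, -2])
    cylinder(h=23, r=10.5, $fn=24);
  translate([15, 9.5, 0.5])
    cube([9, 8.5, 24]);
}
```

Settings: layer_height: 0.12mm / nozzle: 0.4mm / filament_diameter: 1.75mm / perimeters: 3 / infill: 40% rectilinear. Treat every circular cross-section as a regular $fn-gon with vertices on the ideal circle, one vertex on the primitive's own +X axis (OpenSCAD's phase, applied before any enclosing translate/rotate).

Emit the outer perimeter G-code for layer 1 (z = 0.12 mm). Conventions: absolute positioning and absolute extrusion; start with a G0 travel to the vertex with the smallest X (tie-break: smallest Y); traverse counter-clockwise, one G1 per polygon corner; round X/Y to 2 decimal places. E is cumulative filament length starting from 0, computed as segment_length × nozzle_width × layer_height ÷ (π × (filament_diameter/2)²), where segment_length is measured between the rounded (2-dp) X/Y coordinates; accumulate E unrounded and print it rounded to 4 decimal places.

At z = 0.12 mm: the cube (footprint 18.5×10.5) is included at this height; the cylinder at (12.5, 14): section is a regular 24-gon, circumradius r=10.5; the cube at (15, 9.5) is absent (z outside [0.5, 24.5]); After the difference (first − rest): starting from the 18.5×10.5 cube, the r=10.5 cylinder at (12.5, 14) partially overlaps it — only the 87.76 mm² overlap (of its 342.42 mm²) is removed, clipping the outline — 1 connected region. The outline is a single polygon with 12 vertices. Extrusion per mm of travel: 0.4 × 0.12 / (π × 0.875²) = 0.019956. Accumulating E over each segment gives final E = 1.1263.

G0 X0.00 Y0.00 Z0.12
G1 X18.50 Y0.00 E0.3692
G1 X18.50 Y5.48 E0.4785
G1 X17.75 Y4.91 E0.4973
G1 X15.22 Y3.86 E0.5520
G1 X12.50 Y3.50 E0.6068
G1 X9.78 Y3.86 E0.6615
G1 X7.25 Y4.91 E0.7162
G1 X5.08 Y6.58 E0.7708
G1 X3.41 Y8.75 E0.8255
G1 X2.68 Y10.50 E0.8633
G1 X0.00 Y10.50 E0.9168
G1 X0.00 Y0.00 E1.1263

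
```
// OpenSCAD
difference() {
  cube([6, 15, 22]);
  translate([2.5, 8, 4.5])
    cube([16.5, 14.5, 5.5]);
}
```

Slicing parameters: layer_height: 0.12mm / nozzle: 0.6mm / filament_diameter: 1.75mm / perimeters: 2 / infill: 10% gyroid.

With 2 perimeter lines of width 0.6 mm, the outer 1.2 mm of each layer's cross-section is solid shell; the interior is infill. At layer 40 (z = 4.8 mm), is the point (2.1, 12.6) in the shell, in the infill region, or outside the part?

At z = 4.8 mm: the 6×15 cube contributes its full rectangle; the cube at (2.5, 8) (footprint 16.5×14.5) is included at this height; Subtracting the remaining from the first: starting from the 6×15 cube, the 16.5×14.5 cube at (2.5, 8) partially overlaps it — only the 24.50 mm² overlap (of its 239.25 mm²) is removed, clipping the outline — 1 connected region. Overall, the cross-section is a single solid region. The nearest boundary edge runs (2.50, 15.00)→(2.50, 8.00); distance from the point to it = 0.40 mm. The point is inside the cross-section, 0.40 mm from the nearest boundary — within the 1.2 mm shell band (2 × 0.6).

shell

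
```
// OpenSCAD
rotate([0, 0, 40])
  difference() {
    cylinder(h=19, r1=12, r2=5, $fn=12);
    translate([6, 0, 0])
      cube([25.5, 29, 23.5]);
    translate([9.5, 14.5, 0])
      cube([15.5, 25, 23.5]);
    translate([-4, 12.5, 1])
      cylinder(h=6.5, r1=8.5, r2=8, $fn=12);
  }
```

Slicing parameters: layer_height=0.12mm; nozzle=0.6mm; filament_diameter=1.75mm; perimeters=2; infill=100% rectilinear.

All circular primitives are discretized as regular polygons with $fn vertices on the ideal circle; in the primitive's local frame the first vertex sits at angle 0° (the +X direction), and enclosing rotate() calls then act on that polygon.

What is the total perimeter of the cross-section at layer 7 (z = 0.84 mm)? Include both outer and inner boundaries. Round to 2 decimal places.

At z = 0.84 mm: the cone contributes a regular 12-gon of circumradius 11.691 (interpolated between r1=12 and r2=5 at t=0.044) (perimeter = 2·12·11.691·sin(180°/12) = 72.62 mm); the cube at (6, 0) (footprint 25.5×29) is included at this height (perimeter 109.00 mm); the cube at (9.5, 14.5) (footprint 15.5×25) is included at this height (perimeter 81.00 mm); the cone at (-4, 12.5) is not intersected at this z (z outside [1, 7.5]); After the difference (first − rest): starting from the cone, the 25.5×29 cube at (6, 0) partially overlaps it — only the 37.19 mm² overlap (of its 739.50 mm²) is removed, clipping the outline; the 15.5×25 cube at (9.5, 14.5) misses the remaining region (no effect) — boundary = 76.39 mm; (whole slice rotated 40° about Z — lengths, areas and connectivity unchanged). Overall, the cross-section is a single solid region. Total boundary length (outer) = 76.39 mm.

76.39 mm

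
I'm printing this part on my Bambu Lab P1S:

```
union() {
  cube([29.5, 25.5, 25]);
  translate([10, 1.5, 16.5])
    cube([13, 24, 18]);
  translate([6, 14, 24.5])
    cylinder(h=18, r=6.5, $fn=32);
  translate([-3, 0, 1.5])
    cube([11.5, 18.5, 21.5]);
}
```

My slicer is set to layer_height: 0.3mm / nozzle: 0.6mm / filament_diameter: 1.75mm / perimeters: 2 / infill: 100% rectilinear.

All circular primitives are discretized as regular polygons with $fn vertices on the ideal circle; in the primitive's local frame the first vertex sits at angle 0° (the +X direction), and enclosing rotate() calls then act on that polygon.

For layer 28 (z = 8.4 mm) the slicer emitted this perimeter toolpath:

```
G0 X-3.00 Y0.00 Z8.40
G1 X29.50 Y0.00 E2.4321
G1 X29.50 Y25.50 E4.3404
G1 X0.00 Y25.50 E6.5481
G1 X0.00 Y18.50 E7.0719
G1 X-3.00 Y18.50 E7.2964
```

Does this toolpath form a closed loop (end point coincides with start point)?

Start point (G0): (-3.00, 0.00). End point (last G1): the path does not return to the start — open.

no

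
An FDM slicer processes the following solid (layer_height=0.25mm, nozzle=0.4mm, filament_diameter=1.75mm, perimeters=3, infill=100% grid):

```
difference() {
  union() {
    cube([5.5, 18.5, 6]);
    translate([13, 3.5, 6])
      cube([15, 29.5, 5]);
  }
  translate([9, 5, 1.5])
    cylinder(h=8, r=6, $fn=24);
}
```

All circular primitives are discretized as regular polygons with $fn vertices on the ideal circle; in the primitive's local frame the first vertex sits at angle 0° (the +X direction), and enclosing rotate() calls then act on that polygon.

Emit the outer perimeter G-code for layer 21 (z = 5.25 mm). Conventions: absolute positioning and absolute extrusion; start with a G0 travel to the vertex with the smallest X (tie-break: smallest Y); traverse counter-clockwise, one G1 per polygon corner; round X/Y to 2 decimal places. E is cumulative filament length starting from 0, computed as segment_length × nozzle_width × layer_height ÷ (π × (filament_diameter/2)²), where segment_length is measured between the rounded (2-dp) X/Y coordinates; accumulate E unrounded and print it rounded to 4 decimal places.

G0 X0.00 Y0.00 Z5.25
G1 X5.50 Y0.00 E0.2287
G1 X5.50 Y0.19 E0.2366
G1 X4.76 Y0.76 E0.2754
G1 X3.80 Y2.00 E0.3406
G1 X3.20 Y3.45 E0.4058
G1 X3.00 Y5.00 E0.4708
G1 X3.20 Y6.55 E0.5358
G1 X3.80 Y8.00 E0.6010
G1 X4.76 Y9.24 E0.6662
G1 X5.50 Y9.81 E0.7051
G1 X5.50 Y18.50 E1.0663
G1 X0.00 Y18.50 E1.2950
G1 X0.00 Y0.00 E2.0642

At z = 5.25 mm: the cube (footprint 5.5×18.5) is included at this height; the cube at (13, 3.5) does not reach this height (z outside [6, 11]); Combining (union): only the 5.5×18.5 cube is present, so the union is just that shape — 1 connected region; the cylinder at (9, 5): section is a regular 24-gon, circumradius r=6; After the difference (first − rest): starting from that combined region, the r=6 cylinder at (9, 5) partially overlaps it — only the 16.68 mm² overlap (of its 111.81 mm²) is removed, clipping the outline — 1 connected region. The outline is a single polygon with 13 vertices. Extrusion per mm of travel: 0.4 × 0.25 / (π × 0.875²) = 0.041575. Accumulating E over each segment gives final E = 2.0642.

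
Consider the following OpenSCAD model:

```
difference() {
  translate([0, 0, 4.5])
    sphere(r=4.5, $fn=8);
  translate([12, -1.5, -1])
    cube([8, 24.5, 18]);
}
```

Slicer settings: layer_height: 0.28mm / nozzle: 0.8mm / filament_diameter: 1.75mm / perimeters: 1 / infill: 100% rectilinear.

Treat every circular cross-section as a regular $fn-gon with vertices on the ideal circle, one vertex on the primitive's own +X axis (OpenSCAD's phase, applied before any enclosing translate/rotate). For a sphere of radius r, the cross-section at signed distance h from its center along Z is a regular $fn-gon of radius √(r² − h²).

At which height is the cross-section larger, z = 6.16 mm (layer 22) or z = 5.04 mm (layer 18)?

Layer 22 (z = 6.16): the sphere: section is a regular 8-gon, circumradius = √(r²−h²) = √(4.5²−1.66²) = 4.183 (area = (8/2)·4.183²·sin(360°/8) = 49.48 mm²); the 8×24.5 cube at (12, -1.5) contributes its full rectangle (area 196.00 mm²); Taking the first minus the rest: starting from the r=4.5 sphere (49.48 mm²), the 8×24.5 cube at (12, -1.5) misses the remaining region (no effect) — area = 49.48 mm². So its area = 49.48 mm². Layer 18 (z = 5.04): the sphere: section is a regular 8-gon, circumradius = √(r²−h²) = √(4.5²−0.54²) = 4.467 (area = (8/2)·4.467²·sin(360°/8) = 56.45 mm²); the 8×24.5 cube at (12, -1.5) contributes its full rectangle (area 196.00 mm²); Taking the first minus the rest: starting from the r=4.5 sphere (56.45 mm²), the 8×24.5 cube at (12, -1.5) misses the remaining region (no effect) — area = 56.45 mm². So its area = 56.45 mm². Layer 18 is larger (56.45 vs 49.48 mm²).

layer 18 (z = 5.04 mm)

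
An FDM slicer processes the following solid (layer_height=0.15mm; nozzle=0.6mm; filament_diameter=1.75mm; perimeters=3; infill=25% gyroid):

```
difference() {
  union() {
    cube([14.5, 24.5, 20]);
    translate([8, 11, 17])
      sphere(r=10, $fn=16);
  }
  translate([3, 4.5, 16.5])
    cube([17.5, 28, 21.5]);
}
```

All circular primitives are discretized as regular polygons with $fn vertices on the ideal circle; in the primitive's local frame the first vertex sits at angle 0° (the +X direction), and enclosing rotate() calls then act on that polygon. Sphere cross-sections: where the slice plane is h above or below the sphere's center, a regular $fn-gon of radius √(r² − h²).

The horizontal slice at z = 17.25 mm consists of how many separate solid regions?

1

At z = 17.25 mm: the cube is present — its section is the full 14.5×24.5 rectangle; the sphere at (8, 11): section is a regular 16-gon, circumradius = √(r²−h²) = √(10²−0.25²) = 9.997; Taking the union: the regions partially overlap (shared area 256.52 mm²), so overlapping operands fuse into one piece — 1 connected region; the cube at (3, 4.5) is present — its section is the full 17.5×28 rectangle; After the difference (first − rest): starting from that combined region, the 17.5×28 cube at (3, 4.5) partially overlaps it — only the 264.24 mm² overlap (of its 490.00 mm²) is removed, clipping the outline — 1 connected region. The result has 1 disconnected region.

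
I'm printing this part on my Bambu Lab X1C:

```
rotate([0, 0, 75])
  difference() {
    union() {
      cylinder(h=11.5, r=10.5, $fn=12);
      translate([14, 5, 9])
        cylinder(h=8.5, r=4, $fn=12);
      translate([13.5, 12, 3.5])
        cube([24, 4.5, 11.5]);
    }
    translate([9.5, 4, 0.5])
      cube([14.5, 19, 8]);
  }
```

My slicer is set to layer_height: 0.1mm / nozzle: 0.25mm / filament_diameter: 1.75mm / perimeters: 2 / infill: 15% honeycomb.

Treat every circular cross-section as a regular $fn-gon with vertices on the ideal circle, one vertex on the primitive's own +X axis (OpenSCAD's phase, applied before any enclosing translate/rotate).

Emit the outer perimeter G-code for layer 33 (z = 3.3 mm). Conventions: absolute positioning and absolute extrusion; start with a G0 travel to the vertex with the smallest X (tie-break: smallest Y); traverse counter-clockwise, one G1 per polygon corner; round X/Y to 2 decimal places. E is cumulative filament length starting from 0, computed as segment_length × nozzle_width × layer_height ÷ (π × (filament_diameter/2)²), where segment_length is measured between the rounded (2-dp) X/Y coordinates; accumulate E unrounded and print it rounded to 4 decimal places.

G0 X-10.14 Y-2.72 Z3.30
G1 X-7.42 Y-7.42 E0.0564
G1 X-2.72 Y-10.14 E0.1129
G1 X2.72 Y-10.14 E0.1694
G1 X7.42 Y-7.42 E0.2259
G1 X10.14 Y-2.72 E0.2823
G1 X10.14 Y2.72 E0.3389
G1 X7.42 Y7.42 E0.3953
G1 X2.72 Y10.14 E0.4517
G1 X-2.72 Y10.14 E0.5083
G1 X-7.42 Y7.42 E0.5647
G1 X-10.14 Y2.72 E0.6212
G1 X-10.14 Y-2.72 E0.6777

At z = 3.3 mm: the r=10.5 cylinder contributes a regular 12-gon of circumradius 10.5; the cylinder at (14, 5) does not reach this height (z outside [9, 17.5]); the cube at (13.5, 12) is not intersected at this z (z outside [3.5, 15]); Merging all regions: only the r=10.5 cylinder is present, so the union is just that shape — 1 connected region; the cube at (9.5, 4) is present — its section is the full 14.5×19 rectangle; After the difference (first − rest): starting from the result so far, the 14.5×19 cube at (9.5, 4) misses the remaining region (no effect) — 1 connected region; (whole slice rotated 75° about Z — lengths, areas and connectivity unchanged). The outline is a single polygon with 12 vertices. Extrusion per mm of travel: 0.25 × 0.1 / (π × 0.875²) = 0.010394. Accumulating E over each segment gives final E = 0.6777.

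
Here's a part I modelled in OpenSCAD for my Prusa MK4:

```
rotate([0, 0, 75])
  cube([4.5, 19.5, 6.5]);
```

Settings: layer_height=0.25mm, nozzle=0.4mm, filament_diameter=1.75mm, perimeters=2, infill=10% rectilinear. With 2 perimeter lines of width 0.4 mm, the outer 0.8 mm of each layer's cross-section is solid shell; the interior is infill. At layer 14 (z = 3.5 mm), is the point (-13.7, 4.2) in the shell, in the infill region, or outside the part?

shell

At z = 3.5 mm: the cube is present — its section is the full 4.5×19.5 rectangle; (rotated 75° about Z; rotation is an isometry so areas/perimeters/island counts are preserved). Overall, the cross-section is a single solid region. Undo the 75° rotation: the query point maps to (0.511, 14.320) in the un-rotated model frame. The nearest boundary edge runs (0.00, 19.50)→(0.00, 0.00); distance from the point to it = 0.51 mm. The point is inside the cross-section, 0.51 mm from the nearest boundary — within the 0.8 mm shell band (2 × 0.4).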